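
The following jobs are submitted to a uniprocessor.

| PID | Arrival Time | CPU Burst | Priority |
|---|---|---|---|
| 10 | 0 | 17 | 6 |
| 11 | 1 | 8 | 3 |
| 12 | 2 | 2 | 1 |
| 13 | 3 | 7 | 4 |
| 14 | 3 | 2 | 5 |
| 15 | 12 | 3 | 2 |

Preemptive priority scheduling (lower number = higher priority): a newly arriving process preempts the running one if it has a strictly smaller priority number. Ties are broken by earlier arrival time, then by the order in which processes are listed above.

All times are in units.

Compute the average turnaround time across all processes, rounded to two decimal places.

Timeline: | 10 0-1 | 11 1-2 | 12 2-4 | 11 4-11 | 13 11-12 | 15 12-15 | 13 15-21 | 14 21-23 | 10 23-39 |
Completion: 10=39  11=11  12=4  13=21  14=23  15=15
Turnaround (C−A): 10=39  11=10  12=2  13=18  14=20  15=3
Turnaround times: 10=39, 11=10, 12=2, 13=18, 14=20, 15=3
Average turnaround = (39+10+2+18+20+3) / 6 = 92/6 = 15.33

15.33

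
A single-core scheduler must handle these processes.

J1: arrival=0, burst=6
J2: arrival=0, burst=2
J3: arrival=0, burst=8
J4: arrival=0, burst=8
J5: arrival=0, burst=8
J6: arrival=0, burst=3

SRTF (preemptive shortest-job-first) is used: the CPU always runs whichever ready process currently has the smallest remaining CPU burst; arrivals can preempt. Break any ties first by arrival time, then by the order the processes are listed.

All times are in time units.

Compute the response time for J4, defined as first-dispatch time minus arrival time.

Gantt: | J2 0-2 | J6 2-5 | J1 5-11 | J3 11-19 | J4 19-27 | J5 27-35 |
Completion: J1=11  J2=2  J3=19  J4=27  J5=35  J6=5
Turnaround (C−A): J1=11  J2=2  J3=19  J4=27  J5=35  J6=5
Response(J4) = first start − arrival = 19 − 0 = 19

19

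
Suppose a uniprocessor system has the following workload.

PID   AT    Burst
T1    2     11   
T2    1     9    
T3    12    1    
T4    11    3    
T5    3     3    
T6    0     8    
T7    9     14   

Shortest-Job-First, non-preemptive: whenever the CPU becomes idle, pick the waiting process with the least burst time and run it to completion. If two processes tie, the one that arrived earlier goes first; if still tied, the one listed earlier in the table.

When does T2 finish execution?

24

Gantt: | T6 0-8 | T5 8-11 | T4 11-14 | T3 14-15 | T2 15-24 | T1 24-35 | T7 35-49 |
Completion: T1=35  T2=24  T3=15  T4=14  T5=11  T6=8  T7=49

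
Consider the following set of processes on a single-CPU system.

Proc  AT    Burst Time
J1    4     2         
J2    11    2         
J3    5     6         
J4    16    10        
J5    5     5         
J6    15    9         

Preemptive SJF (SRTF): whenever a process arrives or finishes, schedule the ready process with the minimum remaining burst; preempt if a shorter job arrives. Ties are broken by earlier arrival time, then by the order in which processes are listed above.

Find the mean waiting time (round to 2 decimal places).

4.17

Schedule: | idle 0-4 | J1 4-6 | J5 6-11 | J2 11-13 | J3 13-19 | J6 19-28 | J4 28-38 |
Completion: J1=6  J2=13  J3=19  J4=38  J5=11  J6=28
Turnaround (C−A): J1=2  J2=2  J3=14  J4=22  J5=6  J6=13
Waiting times: J1=0, J2=0, J3=8, J4=12, J5=1, J6=4
Average waiting = (0+0+8+12+1+4) / 6 = 25/6 = 4.17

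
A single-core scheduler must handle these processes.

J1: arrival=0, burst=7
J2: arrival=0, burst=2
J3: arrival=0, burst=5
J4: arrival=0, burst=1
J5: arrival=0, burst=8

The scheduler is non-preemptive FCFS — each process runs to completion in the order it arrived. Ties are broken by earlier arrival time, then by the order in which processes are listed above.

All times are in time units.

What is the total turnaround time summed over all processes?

Gantt: | J1 0-7 | J2 7-9 | J3 9-14 | J4 14-15 | J5 15-23 |
Completion: J1=7  J2=9  J3=14  J4=15  J5=23
Turnaround (C−A): J1=7  J2=9  J3=14  J4=15  J5=23
Turnaround = completion − arrival: J1=7, J2=9, J3=14, J4=15, J5=23
Total turnaround = 7 + 9 + 14 + 15 + 23 = 68

68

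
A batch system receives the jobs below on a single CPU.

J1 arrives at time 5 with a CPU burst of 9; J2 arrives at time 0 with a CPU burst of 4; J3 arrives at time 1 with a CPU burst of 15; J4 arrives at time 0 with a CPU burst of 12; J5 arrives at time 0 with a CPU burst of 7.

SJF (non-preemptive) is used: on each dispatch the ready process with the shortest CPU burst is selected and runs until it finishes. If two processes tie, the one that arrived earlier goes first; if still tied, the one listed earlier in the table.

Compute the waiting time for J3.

31

Timeline: | J2 0-4 | J5 4-11 | J1 11-20 | J4 20-32 | J3 32-47 |
Completion: J1=20  J2=4  J3=47  J4=32  J5=11
Turnaround (C−A): J1=15  J2=4  J3=46  J4=32  J5=11
Waiting(J3) = turnaround − burst = 46 − 15 = 31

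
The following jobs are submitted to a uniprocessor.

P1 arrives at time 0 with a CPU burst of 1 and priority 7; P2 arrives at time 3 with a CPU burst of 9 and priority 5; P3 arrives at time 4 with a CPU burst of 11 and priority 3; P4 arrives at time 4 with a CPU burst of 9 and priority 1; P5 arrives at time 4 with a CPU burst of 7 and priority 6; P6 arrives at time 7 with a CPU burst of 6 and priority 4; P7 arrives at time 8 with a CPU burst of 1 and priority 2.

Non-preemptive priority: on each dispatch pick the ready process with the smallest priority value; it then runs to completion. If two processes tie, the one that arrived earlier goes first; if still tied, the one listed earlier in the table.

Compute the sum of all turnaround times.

144

Gantt: | P1 0-1 | idle 1-3 | P2 3-12 | P4 12-21 | P7 21-22 | P3 22-33 | P6 33-39 | P5 39-46 |
Completion: P1=1  P2=12  P3=33  P4=21  P5=46  P6=39  P7=22
Turnaround (C−A): P1=1  P2=9  P3=29  P4=17  P5=42  P6=32  P7=14
Turnaround = completion − arrival: P1=1, P2=9, P3=29, P4=17, P5=42, P6=32, P7=14
Total turnaround = 1 + 9 + 29 + 17 + 42 + 32 + 14 = 144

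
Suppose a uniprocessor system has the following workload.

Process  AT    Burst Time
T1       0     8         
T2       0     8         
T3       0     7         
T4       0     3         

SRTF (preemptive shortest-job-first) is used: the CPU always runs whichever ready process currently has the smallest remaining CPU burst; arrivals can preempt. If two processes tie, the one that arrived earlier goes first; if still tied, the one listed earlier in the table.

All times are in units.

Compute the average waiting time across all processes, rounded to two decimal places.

Schedule: | T4 0-3 | T3 3-10 | T1 10-18 | T2 18-26 |
Completion: T1=18  T2=26  T3=10  T4=3
Waiting times: T1=10, T2=18, T3=3, T4=0
Average waiting = (10+18+3+0) / 4 = 31/4 = 7.75

7.75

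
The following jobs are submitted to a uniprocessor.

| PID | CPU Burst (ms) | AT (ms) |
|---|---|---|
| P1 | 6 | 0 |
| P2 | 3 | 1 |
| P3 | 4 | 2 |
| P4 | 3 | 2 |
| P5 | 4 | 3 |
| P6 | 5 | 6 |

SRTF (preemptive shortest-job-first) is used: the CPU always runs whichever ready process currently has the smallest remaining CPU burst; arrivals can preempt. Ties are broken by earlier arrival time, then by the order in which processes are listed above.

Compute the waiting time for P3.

Timeline: | P1 0-1 | P2 1-4 | P4 4-7 | P3 7-11 | P5 11-15 | P1 15-20 | P6 20-25 |
Completion: P1=20  P2=4  P3=11  P4=7  P5=15  P6=25
Waiting(P3) = turnaround − burst = 9 − 4 = 5

5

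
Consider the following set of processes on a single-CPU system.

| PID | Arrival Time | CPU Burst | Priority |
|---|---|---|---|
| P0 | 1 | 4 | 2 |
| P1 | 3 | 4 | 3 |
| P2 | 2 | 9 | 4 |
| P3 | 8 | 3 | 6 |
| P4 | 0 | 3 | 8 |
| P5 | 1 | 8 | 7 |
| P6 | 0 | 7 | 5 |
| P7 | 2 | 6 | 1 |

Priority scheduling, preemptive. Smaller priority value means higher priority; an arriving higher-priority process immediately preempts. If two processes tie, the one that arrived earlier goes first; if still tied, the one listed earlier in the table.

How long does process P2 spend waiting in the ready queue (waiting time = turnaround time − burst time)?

13

Timeline: | P6 0-1 | P0 1-2 | P7 2-8 | P0 8-11 | P1 11-15 | P2 15-24 | P6 24-30 | P3 30-33 | P5 33-41 | P4 41-44 |
Completion: P0=11  P1=15  P2=24  P3=33  P4=44  P5=41  P6=30  P7=8
Turnaround (C−A): P0=10  P1=12  P2=22  P3=25  P4=44  P5=40  P6=30  P7=6
Waiting(P2) = turnaround − burst = 22 − 9 = 13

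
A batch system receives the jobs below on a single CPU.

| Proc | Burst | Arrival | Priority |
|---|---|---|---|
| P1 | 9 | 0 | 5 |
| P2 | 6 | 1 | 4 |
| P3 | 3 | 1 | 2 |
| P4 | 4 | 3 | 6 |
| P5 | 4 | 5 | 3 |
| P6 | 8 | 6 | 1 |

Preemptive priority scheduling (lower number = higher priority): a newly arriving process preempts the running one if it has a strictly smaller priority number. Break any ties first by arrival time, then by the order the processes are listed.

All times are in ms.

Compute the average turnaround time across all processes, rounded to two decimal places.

Gantt: | P1 0-1 | P3 1-4 | P2 4-5 | P5 5-6 | P6 6-14 | P5 14-17 | P2 17-22 | P1 22-30 | P4 30-34 |
Completion: P1=30  P2=22  P3=4  P4=34  P5=17  P6=14
Turnaround times: P1=30, P2=21, P3=3, P4=31, P5=12, P6=8
Average turnaround = (30+21+3+31+12+8) / 6 = 105/6 = 17.50

17.50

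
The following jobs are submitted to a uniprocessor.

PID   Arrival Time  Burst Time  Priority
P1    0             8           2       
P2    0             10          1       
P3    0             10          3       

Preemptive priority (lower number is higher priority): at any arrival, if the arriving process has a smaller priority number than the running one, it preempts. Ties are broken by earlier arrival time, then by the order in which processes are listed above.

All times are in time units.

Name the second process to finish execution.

P1

Gantt: | P2 0-10 | P1 10-18 | P3 18-28 |
Completion: P1=18  P2=10  P3=28
Turnaround (C−A): P1=18  P2=10  P3=28
Finish order: P2 → P1 → P3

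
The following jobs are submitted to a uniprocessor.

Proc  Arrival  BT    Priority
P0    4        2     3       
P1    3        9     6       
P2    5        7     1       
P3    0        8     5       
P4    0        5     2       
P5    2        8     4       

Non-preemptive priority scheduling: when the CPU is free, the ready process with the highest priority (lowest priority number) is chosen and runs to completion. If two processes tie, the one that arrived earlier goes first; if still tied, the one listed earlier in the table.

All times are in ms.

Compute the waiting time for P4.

0

Schedule: | P4 0-5 | P2 5-12 | P0 12-14 | P5 14-22 | P3 22-30 | P1 30-39 |
Completion: P0=14  P1=39  P2=12  P3=30  P4=5  P5=22
Turnaround (C−A): P0=10  P1=36  P2=7  P3=30  P4=5  P5=20
Waiting(P4) = turnaround − burst = 5 − 5 = 0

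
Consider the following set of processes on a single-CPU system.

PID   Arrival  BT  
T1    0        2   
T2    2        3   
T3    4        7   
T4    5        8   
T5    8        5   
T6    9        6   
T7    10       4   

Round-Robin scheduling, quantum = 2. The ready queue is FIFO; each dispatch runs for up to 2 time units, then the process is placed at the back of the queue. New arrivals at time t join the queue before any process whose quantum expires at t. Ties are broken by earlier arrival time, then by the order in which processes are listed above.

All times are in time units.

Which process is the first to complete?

T1

Gantt: | T1 0-2 | T2 2-4 | T3 4-6 | T2 6-7 | T4 7-9 | T3 9-11 | T5 11-13 | T6 13-15 | T4 15-17 | T7 17-19 | T3 19-21 | T5 21-23 | T6 23-25 | T4 25-27 | T7 27-29 | T3 29-30 | T5 30-31 | T6 31-33 | T4 33-35 |
Completion: T1=2  T2=7  T3=30  T4=35  T5=31  T6=33  T7=29
Finish order: T1 → T2 → T7 → T3 → T5 → T6 → T4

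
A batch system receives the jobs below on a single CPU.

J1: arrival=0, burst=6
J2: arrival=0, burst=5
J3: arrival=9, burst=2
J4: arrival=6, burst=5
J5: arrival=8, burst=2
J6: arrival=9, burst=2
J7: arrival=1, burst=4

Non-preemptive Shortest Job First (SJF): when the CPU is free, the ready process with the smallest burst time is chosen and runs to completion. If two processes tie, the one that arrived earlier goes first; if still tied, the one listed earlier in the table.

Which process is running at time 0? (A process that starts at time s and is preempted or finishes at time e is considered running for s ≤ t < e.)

J2

Timeline: | J2 0-5 | J7 5-9 | J5 9-11 | J3 11-13 | J6 13-15 | J4 15-20 | J1 20-26 |
Completion: J1=26  J2=5  J3=13  J4=20  J5=11  J6=15  J7=9
Turnaround (C−A): J1=26  J2=5  J3=4  J4=14  J5=3  J6=6  J7=8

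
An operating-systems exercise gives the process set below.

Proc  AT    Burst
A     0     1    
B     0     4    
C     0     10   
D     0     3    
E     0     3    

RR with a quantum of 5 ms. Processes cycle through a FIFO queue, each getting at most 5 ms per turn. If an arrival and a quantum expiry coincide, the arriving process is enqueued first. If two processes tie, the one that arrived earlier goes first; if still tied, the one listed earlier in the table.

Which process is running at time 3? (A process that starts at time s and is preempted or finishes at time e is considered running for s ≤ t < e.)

B

Timeline: | A 0-1 | B 1-5 | C 5-10 | D 10-13 | E 13-16 | C 16-21 |
Completion: A=1  B=5  C=21  D=13  E=16
Turnaround (C−A): A=1  B=5  C=21  D=13  E=16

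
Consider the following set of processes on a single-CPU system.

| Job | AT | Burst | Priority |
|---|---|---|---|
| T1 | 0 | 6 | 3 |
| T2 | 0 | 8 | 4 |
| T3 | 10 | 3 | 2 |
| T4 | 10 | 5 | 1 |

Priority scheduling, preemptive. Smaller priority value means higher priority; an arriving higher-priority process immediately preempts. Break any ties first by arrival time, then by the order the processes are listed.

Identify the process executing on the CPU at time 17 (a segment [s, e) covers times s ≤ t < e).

Gantt: | T1 0-6 | T2 6-10 | T4 10-15 | T3 15-18 | T2 18-22 |
Completion: T1=6  T2=22  T3=18  T4=15
Turnaround (C−A): T1=6  T2=22  T3=8  T4=5

T3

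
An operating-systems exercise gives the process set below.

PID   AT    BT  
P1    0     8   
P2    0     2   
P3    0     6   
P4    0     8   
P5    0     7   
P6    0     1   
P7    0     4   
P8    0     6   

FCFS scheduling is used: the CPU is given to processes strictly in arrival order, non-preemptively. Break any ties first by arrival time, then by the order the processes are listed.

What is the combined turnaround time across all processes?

199

Schedule: | P1 0-8 | P2 8-10 | P3 10-16 | P4 16-24 | P5 24-31 | P6 31-32 | P7 32-36 | P8 36-42 |
Completion: P1=8  P2=10  P3=16  P4=24  P5=31  P6=32  P7=36  P8=42
Turnaround = completion − arrival: P1=8, P2=10, P3=16, P4=24, P5=31, P6=32, P7=36, P8=42
Total turnaround = 8 + 10 + 16 + 24 + 31 + 32 + 36 + 42 = 199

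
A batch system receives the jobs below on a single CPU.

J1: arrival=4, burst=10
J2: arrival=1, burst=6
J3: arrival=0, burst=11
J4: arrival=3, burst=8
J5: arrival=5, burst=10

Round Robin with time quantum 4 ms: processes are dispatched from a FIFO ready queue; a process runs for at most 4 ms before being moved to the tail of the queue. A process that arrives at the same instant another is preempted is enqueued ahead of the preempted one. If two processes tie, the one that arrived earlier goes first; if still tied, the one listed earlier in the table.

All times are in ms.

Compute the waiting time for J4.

Gantt: | J3 0-4 | J2 4-8 | J4 8-12 | J1 12-16 | J3 16-20 | J5 20-24 | J2 24-26 | J4 26-30 | J1 30-34 | J3 34-37 | J5 37-41 | J1 41-43 | J5 43-45 |
Completion: J1=43  J2=26  J3=37  J4=30  J5=45
Waiting(J4) = turnaround − burst = 27 − 8 = 19

19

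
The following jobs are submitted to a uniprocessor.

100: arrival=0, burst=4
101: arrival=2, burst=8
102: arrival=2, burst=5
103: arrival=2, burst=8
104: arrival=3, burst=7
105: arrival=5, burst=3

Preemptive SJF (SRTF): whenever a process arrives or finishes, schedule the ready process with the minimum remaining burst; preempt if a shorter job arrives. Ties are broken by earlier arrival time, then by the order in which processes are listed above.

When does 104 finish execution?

Schedule: | 100 0-4 | 102 4-5 | 105 5-8 | 102 8-12 | 104 12-19 | 101 19-27 | 103 27-35 |
Completion: 100=4  101=27  102=12  103=35  104=19  105=8

19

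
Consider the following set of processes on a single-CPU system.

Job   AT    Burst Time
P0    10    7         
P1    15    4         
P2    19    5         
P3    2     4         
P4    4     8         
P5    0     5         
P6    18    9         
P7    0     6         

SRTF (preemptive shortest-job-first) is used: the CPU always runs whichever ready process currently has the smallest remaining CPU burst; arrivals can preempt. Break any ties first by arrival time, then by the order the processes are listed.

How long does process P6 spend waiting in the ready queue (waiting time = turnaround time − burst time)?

Schedule: | P5 0-5 | P3 5-9 | P7 9-15 | P1 15-19 | P2 19-24 | P0 24-31 | P4 31-39 | P6 39-48 |
Completion: P0=31  P1=19  P2=24  P3=9  P4=39  P5=5  P6=48  P7=15
Waiting(P6) = turnaround − burst = 30 − 9 = 21

21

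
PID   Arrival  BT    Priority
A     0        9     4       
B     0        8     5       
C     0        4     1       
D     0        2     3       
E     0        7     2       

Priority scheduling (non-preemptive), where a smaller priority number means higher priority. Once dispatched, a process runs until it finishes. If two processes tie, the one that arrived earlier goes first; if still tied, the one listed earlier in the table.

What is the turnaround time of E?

Schedule: | C 0-4 | E 4-11 | D 11-13 | A 13-22 | B 22-30 |
Completion: A=22  B=30  C=4  D=13  E=11
Turnaround(E) = completion − arrival = 11 − 0 = 11

11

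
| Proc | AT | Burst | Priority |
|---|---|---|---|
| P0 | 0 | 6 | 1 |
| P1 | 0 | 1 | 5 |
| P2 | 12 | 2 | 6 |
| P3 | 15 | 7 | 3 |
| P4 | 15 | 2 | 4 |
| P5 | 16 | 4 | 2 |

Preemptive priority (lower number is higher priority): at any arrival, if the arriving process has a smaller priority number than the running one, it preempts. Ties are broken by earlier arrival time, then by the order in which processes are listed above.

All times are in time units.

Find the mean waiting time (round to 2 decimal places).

Schedule: | P0 0-6 | P1 6-7 | idle 7-12 | P2 12-14 | idle 14-15 | P3 15-16 | P5 16-20 | P3 20-26 | P4 26-28 |
Completion: P0=6  P1=7  P2=14  P3=26  P4=28  P5=20
Turnaround (C−A): P0=6  P1=7  P2=2  P3=11  P4=13  P5=4
Waiting times: P0=0, P1=6, P2=0, P3=4, P4=11, P5=0
Average waiting = (0+6+0+4+11+0) / 6 = 21/6 = 3.50

3.50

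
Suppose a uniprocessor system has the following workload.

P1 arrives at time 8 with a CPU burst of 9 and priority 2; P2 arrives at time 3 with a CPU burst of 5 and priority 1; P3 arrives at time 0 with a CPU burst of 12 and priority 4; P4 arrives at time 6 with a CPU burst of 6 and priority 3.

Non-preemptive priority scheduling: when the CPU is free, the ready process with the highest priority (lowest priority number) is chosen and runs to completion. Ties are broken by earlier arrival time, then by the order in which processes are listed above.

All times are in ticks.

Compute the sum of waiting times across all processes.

Schedule: | P3 0-12 | P2 12-17 | P1 17-26 | P4 26-32 |
Completion: P1=26  P2=17  P3=12  P4=32
Turnaround (C−A): P1=18  P2=14  P3=12  P4=26
Waiting = turnaround − burst: P1=9, P2=9, P3=0, P4=20
Total waiting = 9 + 9 + 0 + 20 = 38

38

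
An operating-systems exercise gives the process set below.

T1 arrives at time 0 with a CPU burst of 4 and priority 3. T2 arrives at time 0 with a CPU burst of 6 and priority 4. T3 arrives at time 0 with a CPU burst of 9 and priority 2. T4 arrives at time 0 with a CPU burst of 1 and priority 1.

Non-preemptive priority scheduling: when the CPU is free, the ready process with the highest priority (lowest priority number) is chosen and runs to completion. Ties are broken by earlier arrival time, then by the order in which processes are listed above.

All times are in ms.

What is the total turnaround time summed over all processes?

Timeline: | T4 0-1 | T3 1-10 | T1 10-14 | T2 14-20 |
Completion: T1=14  T2=20  T3=10  T4=1
Turnaround = completion − arrival: T1=14, T2=20, T3=10, T4=1
Total turnaround = 14 + 20 + 10 + 1 = 45

45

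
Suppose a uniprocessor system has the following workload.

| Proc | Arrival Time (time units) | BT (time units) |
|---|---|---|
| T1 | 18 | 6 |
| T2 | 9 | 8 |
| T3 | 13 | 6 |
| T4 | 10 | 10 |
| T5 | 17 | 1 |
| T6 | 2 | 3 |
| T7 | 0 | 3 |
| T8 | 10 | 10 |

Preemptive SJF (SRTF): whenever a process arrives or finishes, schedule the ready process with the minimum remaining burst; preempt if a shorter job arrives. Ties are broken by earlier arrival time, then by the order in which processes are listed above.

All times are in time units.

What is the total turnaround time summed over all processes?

109

Schedule: | T7 0-3 | T6 3-6 | idle 6-9 | T2 9-17 | T5 17-18 | T3 18-24 | T1 24-30 | T4 30-40 | T8 40-50 |
Completion: T1=30  T2=17  T3=24  T4=40  T5=18  T6=6  T7=3  T8=50
Turnaround (C−A): T1=12  T2=8  T3=11  T4=30  T5=1  T6=4  T7=3  T8=40
Turnaround = completion − arrival: T1=12, T2=8, T3=11, T4=30, T5=1, T6=4, T7=3, T8=40
Total turnaround = 12 + 8 + 11 + 30 + 1 + 4 + 3 + 40 = 109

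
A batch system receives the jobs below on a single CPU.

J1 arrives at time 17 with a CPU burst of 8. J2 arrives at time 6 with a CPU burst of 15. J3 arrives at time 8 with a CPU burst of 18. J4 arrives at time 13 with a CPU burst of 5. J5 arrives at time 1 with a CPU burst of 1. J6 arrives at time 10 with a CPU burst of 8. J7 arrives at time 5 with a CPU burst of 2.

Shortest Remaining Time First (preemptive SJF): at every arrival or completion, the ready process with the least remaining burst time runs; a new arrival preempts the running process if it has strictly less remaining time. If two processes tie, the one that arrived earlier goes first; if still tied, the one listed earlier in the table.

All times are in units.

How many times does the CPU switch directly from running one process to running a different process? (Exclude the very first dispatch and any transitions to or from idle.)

6

Schedule: | idle 0-1 | J5 1-2 | idle 2-5 | J7 5-7 | J2 7-10 | J6 10-18 | J4 18-23 | J1 23-31 | J2 31-43 | J3 43-61 |
Completion: J1=31  J2=43  J3=61  J4=23  J5=2  J6=18  J7=7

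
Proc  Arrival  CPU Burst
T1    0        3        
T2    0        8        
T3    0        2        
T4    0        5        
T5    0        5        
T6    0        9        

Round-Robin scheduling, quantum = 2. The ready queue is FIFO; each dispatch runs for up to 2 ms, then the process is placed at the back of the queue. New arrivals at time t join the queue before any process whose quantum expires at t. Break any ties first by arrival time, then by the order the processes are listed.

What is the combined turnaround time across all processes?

129

Gantt: | T1 0-2 | T2 2-4 | T3 4-6 | T4 6-8 | T5 8-10 | T6 10-12 | T1 12-13 | T2 13-15 | T4 15-17 | T5 17-19 | T6 19-21 | T2 21-23 | T4 23-24 | T5 24-25 | T6 25-27 | T2 27-29 | T6 29-32 |
Completion: T1=13  T2=29  T3=6  T4=24  T5=25  T6=32
Turnaround = completion − arrival: T1=13, T2=29, T3=6, T4=24, T5=25, T6=32
Total turnaround = 13 + 29 + 6 + 24 + 25 + 32 = 129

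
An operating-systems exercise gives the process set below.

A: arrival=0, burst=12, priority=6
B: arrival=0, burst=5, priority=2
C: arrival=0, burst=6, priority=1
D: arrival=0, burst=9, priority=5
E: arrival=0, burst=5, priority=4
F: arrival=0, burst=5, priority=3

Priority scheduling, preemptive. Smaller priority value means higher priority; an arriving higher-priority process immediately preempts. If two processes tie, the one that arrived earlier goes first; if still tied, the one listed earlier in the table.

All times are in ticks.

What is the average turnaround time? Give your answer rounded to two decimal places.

21.00

Schedule: | C 0-6 | B 6-11 | F 11-16 | E 16-21 | D 21-30 | A 30-42 |
Completion: A=42  B=11  C=6  D=30  E=21  F=16
Turnaround times: A=42, B=11, C=6, D=30, E=21, F=16
Average turnaround = (42+11+6+30+21+16) / 6 = 126/6 = 21.00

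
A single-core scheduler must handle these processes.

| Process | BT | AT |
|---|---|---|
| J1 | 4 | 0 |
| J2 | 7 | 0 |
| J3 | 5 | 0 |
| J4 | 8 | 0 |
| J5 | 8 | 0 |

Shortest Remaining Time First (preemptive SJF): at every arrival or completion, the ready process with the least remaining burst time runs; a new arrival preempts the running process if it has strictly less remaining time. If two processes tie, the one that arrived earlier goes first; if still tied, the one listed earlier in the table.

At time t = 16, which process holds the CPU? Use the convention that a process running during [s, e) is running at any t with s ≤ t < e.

J4

Schedule: | J1 0-4 | J3 4-9 | J2 9-16 | J4 16-24 | J5 24-32 |
Completion: J1=4  J2=16  J3=9  J4=24  J5=32
Turnaround (C−A): J1=4  J2=16  J3=9  J4=24  J5=32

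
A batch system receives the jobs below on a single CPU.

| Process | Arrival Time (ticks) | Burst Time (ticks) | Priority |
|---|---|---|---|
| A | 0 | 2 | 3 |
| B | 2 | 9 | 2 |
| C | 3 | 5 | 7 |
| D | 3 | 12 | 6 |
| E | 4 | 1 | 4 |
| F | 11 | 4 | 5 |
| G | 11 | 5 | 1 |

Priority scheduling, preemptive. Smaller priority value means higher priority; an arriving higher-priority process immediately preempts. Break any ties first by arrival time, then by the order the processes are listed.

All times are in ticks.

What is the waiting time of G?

0

Timeline: | A 0-2 | B 2-11 | G 11-16 | E 16-17 | F 17-21 | D 21-33 | C 33-38 |
Completion: A=2  B=11  C=38  D=33  E=17  F=21  G=16
Waiting(G) = turnaround − burst = 5 − 5 = 0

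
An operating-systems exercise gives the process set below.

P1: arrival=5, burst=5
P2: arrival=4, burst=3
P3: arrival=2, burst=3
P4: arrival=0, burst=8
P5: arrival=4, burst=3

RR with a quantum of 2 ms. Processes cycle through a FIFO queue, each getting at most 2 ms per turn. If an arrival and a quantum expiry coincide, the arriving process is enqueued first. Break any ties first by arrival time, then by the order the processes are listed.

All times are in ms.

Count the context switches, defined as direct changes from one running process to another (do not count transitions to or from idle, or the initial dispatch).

12

Timeline: | P4 0-2 | P3 2-4 | P4 4-6 | P2 6-8 | P5 8-10 | P3 10-11 | P1 11-13 | P4 13-15 | P2 15-16 | P5 16-17 | P1 17-19 | P4 19-21 | P1 21-22 |
Completion: P1=22  P2=16  P3=11  P4=21  P5=17
Turnaround (C−A): P1=17  P2=12  P3=9  P4=21  P5=13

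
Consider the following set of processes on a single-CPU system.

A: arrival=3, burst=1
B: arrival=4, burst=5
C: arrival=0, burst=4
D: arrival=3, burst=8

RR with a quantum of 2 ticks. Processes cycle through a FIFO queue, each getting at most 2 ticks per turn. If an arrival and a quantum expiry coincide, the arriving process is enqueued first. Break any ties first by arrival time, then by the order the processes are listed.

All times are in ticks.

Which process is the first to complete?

Gantt: | C 0-4 | A 4-5 | D 5-7 | B 7-9 | D 9-11 | B 11-13 | D 13-15 | B 15-16 | D 16-18 |
Completion: A=5  B=16  C=4  D=18
Finish order: C → A → B → D

C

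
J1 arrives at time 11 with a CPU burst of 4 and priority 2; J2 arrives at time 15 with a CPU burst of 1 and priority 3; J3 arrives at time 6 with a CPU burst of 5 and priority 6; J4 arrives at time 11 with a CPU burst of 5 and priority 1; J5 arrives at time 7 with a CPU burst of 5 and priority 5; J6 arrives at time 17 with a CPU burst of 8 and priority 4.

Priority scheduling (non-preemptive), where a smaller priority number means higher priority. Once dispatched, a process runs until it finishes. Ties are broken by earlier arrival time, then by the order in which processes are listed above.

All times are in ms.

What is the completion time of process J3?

Timeline: | idle 0-6 | J3 6-11 | J4 11-16 | J1 16-20 | J2 20-21 | J6 21-29 | J5 29-34 |
Completion: J1=20  J2=21  J3=11  J4=16  J5=34  J6=29
Turnaround (C−A): J1=9  J2=6  J3=5  J4=5  J5=27  J6=12

11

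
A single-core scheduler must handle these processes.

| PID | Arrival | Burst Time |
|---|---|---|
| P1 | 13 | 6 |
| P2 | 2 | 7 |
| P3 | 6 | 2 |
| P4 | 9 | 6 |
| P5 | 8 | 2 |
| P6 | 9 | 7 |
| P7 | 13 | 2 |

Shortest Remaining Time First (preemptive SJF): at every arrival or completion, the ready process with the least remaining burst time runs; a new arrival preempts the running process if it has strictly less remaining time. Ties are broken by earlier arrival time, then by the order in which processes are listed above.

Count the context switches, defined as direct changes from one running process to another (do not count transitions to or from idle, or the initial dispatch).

7

Timeline: | idle 0-2 | P2 2-6 | P3 6-8 | P5 8-10 | P2 10-13 | P7 13-15 | P4 15-21 | P1 21-27 | P6 27-34 |
Completion: P1=27  P2=13  P3=8  P4=21  P5=10  P6=34  P7=15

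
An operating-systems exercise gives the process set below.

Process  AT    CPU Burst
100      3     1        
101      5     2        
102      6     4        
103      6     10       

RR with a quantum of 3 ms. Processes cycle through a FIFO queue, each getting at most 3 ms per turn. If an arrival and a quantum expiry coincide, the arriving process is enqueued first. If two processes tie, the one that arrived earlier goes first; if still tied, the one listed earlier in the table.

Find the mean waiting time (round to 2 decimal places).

2.25

Schedule: | idle 0-3 | 100 3-4 | idle 4-5 | 101 5-7 | 102 7-10 | 103 10-13 | 102 13-14 | 103 14-21 |
Completion: 100=4  101=7  102=14  103=21
Waiting times: 100=0, 101=0, 102=4, 103=5
Average waiting = (0+0+4+5) / 4 = 9/4 = 2.25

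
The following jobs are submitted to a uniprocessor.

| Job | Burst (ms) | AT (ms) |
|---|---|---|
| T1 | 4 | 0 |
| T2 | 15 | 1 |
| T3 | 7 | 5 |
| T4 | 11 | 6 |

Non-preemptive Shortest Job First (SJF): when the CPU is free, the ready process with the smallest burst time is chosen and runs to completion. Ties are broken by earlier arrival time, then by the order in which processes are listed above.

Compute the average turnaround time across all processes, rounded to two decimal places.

Gantt: | T1 0-4 | T2 4-19 | T3 19-26 | T4 26-37 |
Completion: T1=4  T2=19  T3=26  T4=37
Turnaround (C−A): T1=4  T2=18  T3=21  T4=31
Turnaround times: T1=4, T2=18, T3=21, T4=31
Average turnaround = (4+18+21+31) / 4 = 74/4 = 18.50

18.50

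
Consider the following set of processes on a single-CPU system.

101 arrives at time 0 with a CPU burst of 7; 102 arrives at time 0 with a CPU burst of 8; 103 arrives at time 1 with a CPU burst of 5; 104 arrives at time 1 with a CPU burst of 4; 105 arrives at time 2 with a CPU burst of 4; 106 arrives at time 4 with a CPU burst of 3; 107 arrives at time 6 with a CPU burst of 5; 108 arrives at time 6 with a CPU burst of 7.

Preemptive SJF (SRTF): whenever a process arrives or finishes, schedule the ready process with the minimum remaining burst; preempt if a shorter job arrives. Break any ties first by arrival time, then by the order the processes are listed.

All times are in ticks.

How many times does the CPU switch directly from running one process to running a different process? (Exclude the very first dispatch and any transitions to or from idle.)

Schedule: | 101 0-1 | 104 1-5 | 106 5-8 | 105 8-12 | 103 12-17 | 107 17-22 | 101 22-28 | 108 28-35 | 102 35-43 |
Completion: 101=28  102=43  103=17  104=5  105=12  106=8  107=22  108=35
Turnaround (C−A): 101=28  102=43  103=16  104=4  105=10  106=4  107=16  108=29

8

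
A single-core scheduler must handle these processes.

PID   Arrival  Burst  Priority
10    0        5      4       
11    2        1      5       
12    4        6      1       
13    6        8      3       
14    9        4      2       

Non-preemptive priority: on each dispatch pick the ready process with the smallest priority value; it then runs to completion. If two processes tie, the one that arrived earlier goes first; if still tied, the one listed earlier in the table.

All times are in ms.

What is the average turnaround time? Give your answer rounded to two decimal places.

Gantt: | 10 0-5 | 12 5-11 | 14 11-15 | 13 15-23 | 11 23-24 |
Completion: 10=5  11=24  12=11  13=23  14=15
Turnaround times: 10=5, 11=22, 12=7, 13=17, 14=6
Average turnaround = (5+22+7+17+6) / 5 = 57/5 = 11.40

11.40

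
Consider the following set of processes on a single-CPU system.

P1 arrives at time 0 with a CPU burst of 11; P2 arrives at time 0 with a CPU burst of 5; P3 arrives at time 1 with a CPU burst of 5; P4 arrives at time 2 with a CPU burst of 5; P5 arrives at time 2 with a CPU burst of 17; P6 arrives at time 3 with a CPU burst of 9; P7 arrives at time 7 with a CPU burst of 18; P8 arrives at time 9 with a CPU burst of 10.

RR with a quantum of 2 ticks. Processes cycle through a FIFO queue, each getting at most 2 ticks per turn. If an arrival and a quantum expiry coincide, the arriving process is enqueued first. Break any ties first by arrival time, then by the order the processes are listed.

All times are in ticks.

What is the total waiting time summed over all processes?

338

Timeline: | P1 0-2 | P2 2-4 | P3 4-6 | P4 6-8 | P5 8-10 | P1 10-12 | P6 12-14 | P2 14-16 | P3 16-18 | P7 18-20 | P4 20-22 | P8 22-24 | P5 24-26 | P1 26-28 | P6 28-30 | P2 30-31 | P3 31-32 | P7 32-34 | P4 34-35 | P8 35-37 | P5 37-39 | P1 39-41 | P6 41-43 | P7 43-45 | P8 45-47 | P5 47-49 | P1 49-51 | P6 51-53 | P7 53-55 | P8 55-57 | P5 57-59 | P1 59-60 | P6 60-61 | P7 61-63 | P8 63-65 | P5 65-67 | P7 67-69 | P5 69-71 | P7 71-73 | P5 73-75 | P7 75-77 | P5 77-78 | P7 78-80 |
Completion: P1=60  P2=31  P3=32  P4=35  P5=78  P6=61  P7=80  P8=65
Turnaround (C−A): P1=60  P2=31  P3=31  P4=33  P5=76  P6=58  P7=73  P8=56
Waiting = turnaround − burst: P1=49, P2=26, P3=26, P4=28, P5=59, P6=49, P7=55, P8=46
Total waiting = 49 + 26 + 26 + 28 + 59 + 49 + 55 + 46 = 338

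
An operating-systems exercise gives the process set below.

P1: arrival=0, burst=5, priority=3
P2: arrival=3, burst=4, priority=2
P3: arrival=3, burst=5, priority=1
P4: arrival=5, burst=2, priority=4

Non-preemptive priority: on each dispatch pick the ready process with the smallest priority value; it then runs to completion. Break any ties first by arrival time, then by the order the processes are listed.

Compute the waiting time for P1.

Gantt: | P1 0-5 | P3 5-10 | P2 10-14 | P4 14-16 |
Completion: P1=5  P2=14  P3=10  P4=16
Waiting(P1) = turnaround − burst = 5 − 5 = 0

0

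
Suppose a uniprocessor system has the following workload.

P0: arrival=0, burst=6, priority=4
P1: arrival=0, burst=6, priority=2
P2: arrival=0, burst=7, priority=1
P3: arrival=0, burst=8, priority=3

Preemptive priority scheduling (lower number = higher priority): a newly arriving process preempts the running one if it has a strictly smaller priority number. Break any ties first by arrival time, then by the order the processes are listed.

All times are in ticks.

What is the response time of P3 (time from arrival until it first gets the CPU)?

Gantt: | P2 0-7 | P1 7-13 | P3 13-21 | P0 21-27 |
Completion: P0=27  P1=13  P2=7  P3=21
Turnaround (C−A): P0=27  P1=13  P2=7  P3=21
Response(P3) = first start − arrival = 13 − 0 = 13

13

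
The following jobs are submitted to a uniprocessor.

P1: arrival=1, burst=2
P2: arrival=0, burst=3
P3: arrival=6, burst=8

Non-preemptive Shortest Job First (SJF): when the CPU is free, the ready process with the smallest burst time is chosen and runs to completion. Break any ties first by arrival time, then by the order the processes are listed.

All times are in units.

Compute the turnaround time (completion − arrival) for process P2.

3

Gantt: | P2 0-3 | P1 3-5 | idle 5-6 | P3 6-14 |
Completion: P1=5  P2=3  P3=14
Turnaround (C−A): P1=4  P2=3  P3=8
Turnaround(P2) = completion − arrival = 3 − 0 = 3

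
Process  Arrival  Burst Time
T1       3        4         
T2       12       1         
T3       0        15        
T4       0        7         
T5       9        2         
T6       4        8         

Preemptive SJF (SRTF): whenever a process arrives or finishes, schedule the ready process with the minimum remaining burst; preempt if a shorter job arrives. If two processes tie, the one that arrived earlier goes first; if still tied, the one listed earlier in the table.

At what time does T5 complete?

Schedule: | T4 0-7 | T1 7-11 | T5 11-13 | T2 13-14 | T6 14-22 | T3 22-37 |
Completion: T1=11  T2=14  T3=37  T4=7  T5=13  T6=22

13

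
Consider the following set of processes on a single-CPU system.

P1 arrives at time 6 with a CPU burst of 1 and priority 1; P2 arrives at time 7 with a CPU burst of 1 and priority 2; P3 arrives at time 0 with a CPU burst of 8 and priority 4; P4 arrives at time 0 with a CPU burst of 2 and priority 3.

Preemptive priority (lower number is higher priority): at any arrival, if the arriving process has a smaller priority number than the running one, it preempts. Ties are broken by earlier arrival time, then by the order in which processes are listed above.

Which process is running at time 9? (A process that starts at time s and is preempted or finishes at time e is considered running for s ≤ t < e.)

Timeline: | P4 0-2 | P3 2-6 | P1 6-7 | P2 7-8 | P3 8-12 |
Completion: P1=7  P2=8  P3=12  P4=2
Turnaround (C−A): P1=1  P2=1  P3=12  P4=2

P3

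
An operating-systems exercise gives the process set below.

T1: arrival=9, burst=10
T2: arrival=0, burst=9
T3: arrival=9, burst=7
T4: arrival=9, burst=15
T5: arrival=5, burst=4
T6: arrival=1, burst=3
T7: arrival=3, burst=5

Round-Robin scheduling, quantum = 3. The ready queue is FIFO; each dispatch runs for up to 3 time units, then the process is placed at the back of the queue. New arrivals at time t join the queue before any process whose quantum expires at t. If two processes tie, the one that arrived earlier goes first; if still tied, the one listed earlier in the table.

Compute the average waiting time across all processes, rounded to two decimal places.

Gantt: | T2 0-3 | T6 3-6 | T7 6-9 | T2 9-12 | T5 12-15 | T1 15-18 | T3 18-21 | T4 21-24 | T7 24-26 | T2 26-29 | T5 29-30 | T1 30-33 | T3 33-36 | T4 36-39 | T1 39-42 | T3 42-43 | T4 43-46 | T1 46-47 | T4 47-53 |
Completion: T1=47  T2=29  T3=43  T4=53  T5=30  T6=6  T7=26
Waiting times: T1=28, T2=20, T3=27, T4=29, T5=21, T6=2, T7=18
Average waiting = (28+20+27+29+21+2+18) / 7 = 145/7 = 20.71

20.71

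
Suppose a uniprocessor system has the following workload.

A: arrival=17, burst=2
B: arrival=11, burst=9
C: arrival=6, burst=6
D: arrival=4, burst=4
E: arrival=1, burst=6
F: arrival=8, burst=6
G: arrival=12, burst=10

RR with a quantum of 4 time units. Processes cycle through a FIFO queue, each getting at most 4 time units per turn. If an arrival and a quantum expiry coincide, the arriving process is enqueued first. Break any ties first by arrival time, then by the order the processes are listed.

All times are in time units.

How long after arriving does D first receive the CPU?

Schedule: | idle 0-1 | E 1-5 | D 5-9 | E 9-11 | C 11-15 | F 15-19 | B 19-23 | G 23-27 | C 27-29 | A 29-31 | F 31-33 | B 33-37 | G 37-41 | B 41-42 | G 42-44 |
Completion: A=31  B=42  C=29  D=9  E=11  F=33  G=44
Turnaround (C−A): A=14  B=31  C=23  D=5  E=10  F=25  G=32
Response(D) = first start − arrival = 5 − 4 = 1

1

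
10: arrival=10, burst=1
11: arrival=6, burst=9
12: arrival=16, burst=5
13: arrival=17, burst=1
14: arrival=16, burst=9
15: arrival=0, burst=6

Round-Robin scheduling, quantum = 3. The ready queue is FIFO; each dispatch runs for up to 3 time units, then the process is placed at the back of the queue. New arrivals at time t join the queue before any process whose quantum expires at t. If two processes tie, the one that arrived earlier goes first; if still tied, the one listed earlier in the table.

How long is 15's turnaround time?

Timeline: | 15 0-6 | 11 6-12 | 10 12-13 | 11 13-16 | 12 16-19 | 14 19-22 | 13 22-23 | 12 23-25 | 14 25-31 |
Completion: 10=13  11=16  12=25  13=23  14=31  15=6
Turnaround(15) = completion − arrival = 6 − 0 = 6

6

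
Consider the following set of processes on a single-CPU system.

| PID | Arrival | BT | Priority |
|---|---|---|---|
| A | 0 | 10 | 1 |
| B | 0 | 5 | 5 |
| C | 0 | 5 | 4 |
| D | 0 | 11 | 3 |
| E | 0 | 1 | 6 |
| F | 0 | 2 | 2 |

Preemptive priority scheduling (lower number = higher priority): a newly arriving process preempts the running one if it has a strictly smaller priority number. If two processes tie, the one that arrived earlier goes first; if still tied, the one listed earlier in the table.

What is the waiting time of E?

33

Timeline: | A 0-10 | F 10-12 | D 12-23 | C 23-28 | B 28-33 | E 33-34 |
Completion: A=10  B=33  C=28  D=23  E=34  F=12
Waiting(E) = turnaround − burst = 34 − 1 = 33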